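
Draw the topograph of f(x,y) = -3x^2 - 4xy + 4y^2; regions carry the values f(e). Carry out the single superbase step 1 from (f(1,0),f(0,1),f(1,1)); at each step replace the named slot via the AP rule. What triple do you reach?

start (-3,4,-3) = (f(1,0),f(0,1),f(1,1))
replace slot 1: 2·(4+(-3)) − (-3) = 5 → (5,4,-3)

5,4,-3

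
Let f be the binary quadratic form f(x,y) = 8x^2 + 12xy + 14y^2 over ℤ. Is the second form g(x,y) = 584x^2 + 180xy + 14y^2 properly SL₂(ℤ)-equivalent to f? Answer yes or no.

D₁ = -304, D₂ = -304
f: translate: b→-4 (≡12 mod 16), so (8,12,14)→(8,-4,10)
f: reduced (well bottom): (8,-4,10) with a≤c, −a<b≤a
g: flip: (584,180,14)→(14,-180,584)
g: translate: b→-12 (≡-180 mod 28), so (14,-180,584)→(14,-12,8)
g: flip: (14,-12,8)→(8,12,14)
g: translate: b→-4 (≡12 mod 16), so (8,12,14)→(8,-4,10)
g: reduced (well bottom): (8,-4,10) with a≤c, −a<b≤a
reduced forms (8, -4, 10) vs (8, -4, 10) ⇒ equivalent

yes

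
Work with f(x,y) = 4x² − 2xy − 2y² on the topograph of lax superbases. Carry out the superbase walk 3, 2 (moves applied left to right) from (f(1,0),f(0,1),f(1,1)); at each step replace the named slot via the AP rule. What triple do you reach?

start (4,-2,0) = (f(1,0),f(0,1),f(1,1))
replace slot 3: 2·(4+(-2)) − 0 = 4 → (4,-2,4)
replace slot 2: 2·(4+4) − (-2) = 18 → (4,18,4)

4,18,4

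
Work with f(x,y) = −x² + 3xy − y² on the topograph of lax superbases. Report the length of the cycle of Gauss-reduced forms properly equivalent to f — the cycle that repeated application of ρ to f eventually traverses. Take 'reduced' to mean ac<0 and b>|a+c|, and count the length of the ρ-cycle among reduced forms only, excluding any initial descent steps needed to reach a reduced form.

D = 5, ⌊√D⌋ = 2
descent: ρ → (-1,1,1)  [lands on river]
river: ρ → (1,1,-1)
ρ-cycle length = 2 (tail of 1 descent step not counted)

2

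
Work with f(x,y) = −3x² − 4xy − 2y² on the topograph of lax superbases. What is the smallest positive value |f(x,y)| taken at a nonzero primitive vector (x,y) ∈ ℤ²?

translate: b→-2 (≡4 mod 6), so (3,4,2)→(3,-2,1)
flip: (3,-2,1)→(1,2,3)
translate: b→0 (≡2 mod 2), so (1,2,3)→(1,0,2)
reduced (well bottom): (1,0,2) with a≤c, −a<b≤a
well minimum |f| = |-1| = 1 (negative-definite)

1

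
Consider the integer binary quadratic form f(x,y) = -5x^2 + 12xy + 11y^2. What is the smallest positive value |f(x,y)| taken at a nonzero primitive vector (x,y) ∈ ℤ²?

river: ρ → (11,10,-6)
river: ρ → (-6,14,7)
river: ρ → (7,14,-6)
river: ρ → (-6,10,11)
river: ρ → (11,12,-5)
river: ρ → (-5,18,2)
river: ρ → (2,18,-5)
river: ρ → (-5,12,11)
closes: descent 0, river 8
min |a| on river = 2

2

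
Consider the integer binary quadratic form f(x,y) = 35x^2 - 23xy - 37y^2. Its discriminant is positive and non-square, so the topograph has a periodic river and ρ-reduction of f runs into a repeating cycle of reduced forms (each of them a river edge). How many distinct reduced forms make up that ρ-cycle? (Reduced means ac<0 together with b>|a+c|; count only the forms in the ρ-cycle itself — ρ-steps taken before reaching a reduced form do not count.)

D = 5709, ⌊√D⌋ = 75
descent: ρ → (-37,23,35)  [lands on river]
river: ρ → (35,47,-25)
river: ρ → (-25,53,29)
river: ρ → (29,63,-15)
river: ρ → (-15,57,41)
river: ρ → (41,25,-31)
river: ρ → (-31,37,35)
river: ρ → (35,33,-33)
river: ρ → (-33,33,35)
river: ρ → (35,37,-31)
river: ρ → (-31,25,41)
river: ρ → (41,57,-15)
river: ρ → (-15,63,29)
river: ρ → (29,53,-25)
river: ρ → (-25,47,35)
river: ρ → (35,23,-37)
river: ρ → (-37,51,21)
river: ρ → (21,75,-1)
river: ρ → (-1,75,21)
river: ρ → (21,51,-37)
ρ-cycle length = 20 (tail of 1 descent step not counted)

20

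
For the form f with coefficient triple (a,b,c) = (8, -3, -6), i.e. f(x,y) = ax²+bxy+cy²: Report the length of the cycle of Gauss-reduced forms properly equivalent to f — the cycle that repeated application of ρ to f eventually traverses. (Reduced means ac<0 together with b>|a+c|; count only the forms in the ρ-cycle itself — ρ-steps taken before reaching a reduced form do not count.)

D = 201, ⌊√D⌋ = 14
descent: ρ → (-6,3,8)  [lands on river]
river: ρ → (8,13,-1)
river: ρ → (-1,13,8)
river: ρ → (8,3,-6)
river: ρ → (-6,9,5)
river: ρ → (5,11,-4)
river: ρ → (-4,13,2)
river: ρ → (2,11,-10)
river: ρ → (-10,9,3)
river: ρ → (3,9,-10)
river: ρ → (-10,11,2)
river: ρ → (2,13,-4)
river: ρ → (-4,11,5)
river: ρ → (5,9,-6)
ρ-cycle length = 14 (tail of 1 descent step not counted)

14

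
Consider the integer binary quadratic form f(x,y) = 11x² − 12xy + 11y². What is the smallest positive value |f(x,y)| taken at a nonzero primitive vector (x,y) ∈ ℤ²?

translate: b→10 (≡-12 mod 22), so (11,-12,11)→(11,10,10)
flip: (11,10,10)→(10,-10,11)
translate: b→10 (≡-10 mod 20), so (10,-10,11)→(10,10,11)
reduced (well bottom): (10,10,11) with a≤c, −a<b≤a
well minimum = a = 10

10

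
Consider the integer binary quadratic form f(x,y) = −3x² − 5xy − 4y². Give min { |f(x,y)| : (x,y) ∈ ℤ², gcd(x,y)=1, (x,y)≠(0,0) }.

translate: b→-1 (≡5 mod 6), so (3,5,4)→(3,-1,2)
flip: (3,-1,2)→(2,1,3)
reduced (well bottom): (2,1,3) with a≤c, −a<b≤a
well minimum |f| = |-2| = 2 (negative-definite)

2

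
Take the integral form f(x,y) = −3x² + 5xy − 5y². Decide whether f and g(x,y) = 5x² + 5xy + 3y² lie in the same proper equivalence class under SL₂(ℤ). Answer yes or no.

D₁ = -35, D₂ = -35
f is negative-definite; reduce −f:
−f: translate: b→1 (≡-5 mod 6), so (3,-5,5)→(3,1,3)
−f: reduced (well bottom): (3,1,3) with a≤c, −a<b≤a
flip sign back: reduced form of f is (-3,-1,-3)
g: flip: (5,5,3)→(3,-5,5)
g: translate: b→1 (≡-5 mod 6), so (3,-5,5)→(3,1,3)
g: reduced (well bottom): (3,1,3) with a≤c, −a<b≤a
reduced forms (-3, -1, -3) vs (3, 1, 3) ⇒ inequivalent

no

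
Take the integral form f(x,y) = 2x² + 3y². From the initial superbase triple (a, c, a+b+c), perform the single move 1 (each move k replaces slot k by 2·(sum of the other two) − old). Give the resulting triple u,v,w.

start (2,3,5) = (f(1,0),f(0,1),f(1,1))
replace slot 1: 2·(3+5) − 2 = 14 → (14,3,5)

14,3,5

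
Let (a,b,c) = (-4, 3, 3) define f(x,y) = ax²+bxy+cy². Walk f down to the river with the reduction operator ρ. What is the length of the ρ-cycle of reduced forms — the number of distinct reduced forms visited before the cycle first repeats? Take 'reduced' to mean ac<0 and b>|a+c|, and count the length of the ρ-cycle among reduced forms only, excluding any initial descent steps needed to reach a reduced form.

D = 57, ⌊√D⌋ = 7
river: ρ → (3,3,-4)
river: ρ → (-4,5,2)
river: ρ → (2,7,-1)
river: ρ → (-1,7,2)
river: ρ → (2,5,-4)
river: ρ → (-4,3,3)
ρ-cycle length = 6 (tail of 0 descent steps not counted)

6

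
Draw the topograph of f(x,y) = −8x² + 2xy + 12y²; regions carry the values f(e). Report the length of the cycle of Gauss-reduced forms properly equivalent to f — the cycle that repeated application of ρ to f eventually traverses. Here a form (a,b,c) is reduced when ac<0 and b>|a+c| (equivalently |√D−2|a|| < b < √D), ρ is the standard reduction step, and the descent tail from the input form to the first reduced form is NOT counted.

D = 388, ⌊√D⌋ = 19
descent: ρ → (12,-2,-8)
descent: ρ → (-8,18,2)  [lands on river]
river: ρ → (2,18,-8)
river: ρ → (-8,14,6)
river: ρ → (6,10,-12)
river: ρ → (-12,14,4)
river: ρ → (4,18,-4)
river: ρ → (-4,14,12)
river: ρ → (12,10,-6)
river: ρ → (-6,14,8)
river: ρ → (8,18,-2)
river: ρ → (-2,18,8)
river: ρ → (8,14,-6)
river: ρ → (-6,10,12)
river: ρ → (12,14,-4)
river: ρ → (-4,18,4)
river: ρ → (4,14,-12)
river: ρ → (-12,10,6)
river: ρ → (6,14,-8)
ρ-cycle length = 18 (tail of 2 descent steps not counted)

18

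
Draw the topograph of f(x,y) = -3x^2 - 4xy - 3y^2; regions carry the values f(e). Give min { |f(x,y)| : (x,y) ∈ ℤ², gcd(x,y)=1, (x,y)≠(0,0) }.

translate: b→-2 (≡4 mod 6), so (3,4,3)→(3,-2,2)
flip: (3,-2,2)→(2,2,3)
reduced (well bottom): (2,2,3) with a≤c, −a<b≤a
well minimum |f| = |-2| = 2 (negative-definite)

2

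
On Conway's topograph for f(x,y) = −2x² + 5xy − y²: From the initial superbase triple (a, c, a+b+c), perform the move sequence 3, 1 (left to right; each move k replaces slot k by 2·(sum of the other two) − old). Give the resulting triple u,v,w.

start (-2,-1,2) = (f(1,0),f(0,1),f(1,1))
replace slot 3: 2·((-2)+(-1)) − 2 = -8 → (-2,-1,-8)
replace slot 1: 2·((-1)+(-8)) − (-2) = -16 → (-16,-1,-8)

-16,-1,-8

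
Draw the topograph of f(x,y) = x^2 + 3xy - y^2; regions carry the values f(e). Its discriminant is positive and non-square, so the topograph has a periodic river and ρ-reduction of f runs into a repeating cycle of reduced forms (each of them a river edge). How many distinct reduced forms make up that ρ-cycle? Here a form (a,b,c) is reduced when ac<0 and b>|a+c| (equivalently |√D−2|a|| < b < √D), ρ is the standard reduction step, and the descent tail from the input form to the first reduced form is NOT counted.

D = 13, ⌊√D⌋ = 3
river: ρ → (-1,3,1)
river: ρ → (1,3,-1)
ρ-cycle length = 2 (tail of 0 descent steps not counted)

2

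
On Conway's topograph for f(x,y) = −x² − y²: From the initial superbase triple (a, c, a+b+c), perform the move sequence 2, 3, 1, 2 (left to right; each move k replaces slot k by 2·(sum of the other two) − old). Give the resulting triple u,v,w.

start (-1,-1,-2) = (f(1,0),f(0,1),f(1,1))
replace slot 2: 2·((-1)+(-2)) − (-1) = -5 → (-1,-5,-2)
replace slot 3: 2·((-1)+(-5)) − (-2) = -10 → (-1,-5,-10)
replace slot 1: 2·((-5)+(-10)) − (-1) = -29 → (-29,-5,-10)
replace slot 2: 2·((-29)+(-10)) − (-5) = -73 → (-29,-73,-10)

-29,-73,-10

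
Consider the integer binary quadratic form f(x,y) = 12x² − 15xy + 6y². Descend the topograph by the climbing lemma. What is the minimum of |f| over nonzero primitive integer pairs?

translate: b→9 (≡-15 mod 24), so (12,-15,6)→(12,9,3)
flip: (12,9,3)→(3,-9,12)
translate: b→3 (≡-9 mod 6), so (3,-9,12)→(3,3,6)
reduced (well bottom): (3,3,6) with a≤c, −a<b≤a
well minimum = a = 3

3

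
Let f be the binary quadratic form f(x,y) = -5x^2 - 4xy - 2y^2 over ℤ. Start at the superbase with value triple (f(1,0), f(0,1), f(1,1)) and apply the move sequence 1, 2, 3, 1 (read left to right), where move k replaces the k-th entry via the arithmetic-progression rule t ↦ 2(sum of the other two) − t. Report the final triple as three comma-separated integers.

start (-5,-2,-11) = (f(1,0),f(0,1),f(1,1))
replace slot 1: 2·((-2)+(-11)) − (-5) = -21 → (-21,-2,-11)
replace slot 2: 2·((-21)+(-11)) − (-2) = -62 → (-21,-62,-11)
replace slot 3: 2·((-21)+(-62)) − (-11) = -155 → (-21,-62,-155)
replace slot 1: 2·((-62)+(-155)) − (-21) = -413 → (-413,-62,-155)

-413,-62,-155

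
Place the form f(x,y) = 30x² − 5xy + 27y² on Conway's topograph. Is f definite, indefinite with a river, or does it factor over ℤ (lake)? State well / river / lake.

D = b²−4ac = (-5)² − 4·30·27 = -3215
D < 0 ⇒ definite ⇒ every region one sign ⇒ single well

well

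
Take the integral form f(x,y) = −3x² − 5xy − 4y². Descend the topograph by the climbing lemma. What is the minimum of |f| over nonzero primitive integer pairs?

translate: b→-1 (≡5 mod 6), so (3,5,4)→(3,-1,2)
flip: (3,-1,2)→(2,1,3)
reduced (well bottom): (2,1,3) with a≤c, −a<b≤a
well minimum |f| = |-2| = 2 (negative-definite)

2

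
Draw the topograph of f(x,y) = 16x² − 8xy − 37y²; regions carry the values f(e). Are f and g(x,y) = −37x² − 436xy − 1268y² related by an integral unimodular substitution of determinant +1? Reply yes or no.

D₁ = 2432, D₂ = 2432
river cycle of f (length 10): (16, 24, -29), (-29, 34, 11), (11, 32, -32), (-32, 32, 11), (11, 34, -29), (-29, 24, 16), (16, 40, -13), (-13, 38, 19), (19, 38, -13), (-13, 40, 16)
river cycle of g (length 10): (16, 24, -29), (-29, 34, 11), (11, 32, -32), (-32, 32, 11), (11, 34, -29), (-29, 24, 16), (16, 40, -13), (-13, 38, 19), (19, 38, -13), (-13, 40, 16)
cycles coincide ⇒ equivalent

yes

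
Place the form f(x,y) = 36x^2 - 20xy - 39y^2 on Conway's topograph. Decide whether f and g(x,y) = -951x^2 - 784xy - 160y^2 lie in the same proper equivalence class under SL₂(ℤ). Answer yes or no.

D₁ = 6016, D₂ = 6016
river cycle of f (length 16): (-39, 20, 36), (36, 52, -23), (-23, 40, 48), (48, 56, -15), (-15, 64, 32), (32, 64, -15), (-15, 56, 48), (48, 40, -23), (-23, 52, 36), (36, 20, -39), … (6 more)
river cycle of g (length 16): (-23, 40, 48), (48, 56, -15), (-15, 64, 32), (32, 64, -15), (-15, 56, 48), (48, 40, -23), (-23, 52, 36), (36, 20, -39), (-39, 58, 17), (17, 44, -60), … (6 more)
cycles coincide ⇒ equivalent

yes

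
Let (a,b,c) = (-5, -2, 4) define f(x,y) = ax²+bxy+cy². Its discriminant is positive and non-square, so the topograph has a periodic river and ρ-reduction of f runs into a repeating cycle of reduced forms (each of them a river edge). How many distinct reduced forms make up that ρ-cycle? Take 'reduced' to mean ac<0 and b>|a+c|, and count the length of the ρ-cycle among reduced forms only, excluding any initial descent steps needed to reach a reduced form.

D = 84, ⌊√D⌋ = 9
descent: ρ → (4,2,-5)  [lands on river]
river: ρ → (-5,8,1)
river: ρ → (1,8,-5)
river: ρ → (-5,2,4)
river: ρ → (4,6,-3)
river: ρ → (-3,6,4)
ρ-cycle length = 6 (tail of 1 descent step not counted)

6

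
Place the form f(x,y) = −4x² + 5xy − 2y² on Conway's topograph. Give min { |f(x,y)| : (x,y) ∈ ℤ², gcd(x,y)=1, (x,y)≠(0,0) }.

translate: b→3 (≡-5 mod 8), so (4,-5,2)→(4,3,1)
flip: (4,3,1)→(1,-3,4)
translate: b→1 (≡-3 mod 2), so (1,-3,4)→(1,1,2)
reduced (well bottom): (1,1,2) with a≤c, −a<b≤a
well minimum |f| = |-1| = 1 (negative-definite)

1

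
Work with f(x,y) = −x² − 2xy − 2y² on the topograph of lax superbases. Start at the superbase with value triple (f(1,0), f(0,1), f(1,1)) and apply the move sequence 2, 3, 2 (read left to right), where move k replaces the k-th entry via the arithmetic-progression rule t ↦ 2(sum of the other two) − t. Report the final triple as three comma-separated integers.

start (-1,-2,-5) = (f(1,0),f(0,1),f(1,1))
replace slot 2: 2·((-1)+(-5)) − (-2) = -10 → (-1,-10,-5)
replace slot 3: 2·((-1)+(-10)) − (-5) = -17 → (-1,-10,-17)
replace slot 2: 2·((-1)+(-17)) − (-10) = -26 → (-1,-26,-17)

-1,-26,-17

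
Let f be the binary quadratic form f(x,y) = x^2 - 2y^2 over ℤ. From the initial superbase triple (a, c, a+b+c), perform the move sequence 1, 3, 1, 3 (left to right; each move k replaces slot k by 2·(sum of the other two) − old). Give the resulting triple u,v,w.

start (1,-2,-1) = (f(1,0),f(0,1),f(1,1))
replace slot 1: 2·((-2)+(-1)) − 1 = -7 → (-7,-2,-1)
replace slot 3: 2·((-7)+(-2)) − (-1) = -17 → (-7,-2,-17)
replace slot 1: 2·((-2)+(-17)) − (-7) = -31 → (-31,-2,-17)
replace slot 3: 2·((-31)+(-2)) − (-17) = -49 → (-31,-2,-49)

-31,-2,-49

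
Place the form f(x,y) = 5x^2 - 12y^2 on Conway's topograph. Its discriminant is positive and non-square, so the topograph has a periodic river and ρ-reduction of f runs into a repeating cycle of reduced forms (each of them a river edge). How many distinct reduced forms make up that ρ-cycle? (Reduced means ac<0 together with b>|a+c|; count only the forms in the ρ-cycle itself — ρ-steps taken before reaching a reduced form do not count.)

D = 240, ⌊√D⌋ = 15
descent: ρ → (-12,0,5)
descent: ρ → (5,10,-7)  [lands on river]
river: ρ → (-7,4,8)
river: ρ → (8,12,-3)
river: ρ → (-3,12,8)
river: ρ → (8,4,-7)
river: ρ → (-7,10,5)
ρ-cycle length = 6 (tail of 2 descent steps not counted)

6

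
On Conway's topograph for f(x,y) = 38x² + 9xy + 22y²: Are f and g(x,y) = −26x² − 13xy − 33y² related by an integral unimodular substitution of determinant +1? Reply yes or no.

D₁ = -3263, D₂ = -3263
f: flip: (38,9,22)→(22,-9,38)
f: reduced (well bottom): (22,-9,38) with a≤c, −a<b≤a
g is negative-definite; reduce −g:
−g: reduced (well bottom): (26,13,33) with a≤c, −a<b≤a
flip sign back: reduced form of g is (-26,-13,-33)
reduced forms (22, -9, 38) vs (-26, -13, -33) ⇒ inequivalent

no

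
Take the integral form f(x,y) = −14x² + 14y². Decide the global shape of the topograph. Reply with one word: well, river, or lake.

D = b²−4ac = 0² − 4·(-14)·14 = 784
D = 28² is a perfect square ⇒ form factors over ℤ ⇒ lakes

lake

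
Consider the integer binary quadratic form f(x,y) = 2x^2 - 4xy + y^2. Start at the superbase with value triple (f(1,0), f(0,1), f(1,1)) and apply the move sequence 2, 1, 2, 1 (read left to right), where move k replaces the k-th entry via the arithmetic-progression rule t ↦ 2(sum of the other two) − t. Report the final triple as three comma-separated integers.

start (2,1,-1) = (f(1,0),f(0,1),f(1,1))
replace slot 2: 2·(2+(-1)) − 1 = 1 → (2,1,-1)
replace slot 1: 2·(1+(-1)) − 2 = -2 → (-2,1,-1)
replace slot 2: 2·((-2)+(-1)) − 1 = -7 → (-2,-7,-1)
replace slot 1: 2·((-7)+(-1)) − (-2) = -14 → (-14,-7,-1)

-14,-7,-1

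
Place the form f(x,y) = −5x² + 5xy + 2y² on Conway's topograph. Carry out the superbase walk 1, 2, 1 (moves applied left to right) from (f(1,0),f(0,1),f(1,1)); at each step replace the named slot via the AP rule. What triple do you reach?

start (-5,2,2) = (f(1,0),f(0,1),f(1,1))
replace slot 1: 2·(2+2) − (-5) = 13 → (13,2,2)
replace slot 2: 2·(13+2) − 2 = 28 → (13,28,2)
replace slot 1: 2·(28+2) − 13 = 47 → (47,28,2)

47,28,2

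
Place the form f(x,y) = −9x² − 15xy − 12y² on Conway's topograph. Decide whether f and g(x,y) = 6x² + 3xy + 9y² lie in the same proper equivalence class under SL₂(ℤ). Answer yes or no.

D₁ = -207, D₂ = -207
f is negative-definite; reduce −f:
−f: translate: b→-3 (≡15 mod 18), so (9,15,12)→(9,-3,6)
−f: flip: (9,-3,6)→(6,3,9)
−f: reduced (well bottom): (6,3,9) with a≤c, −a<b≤a
flip sign back: reduced form of f is (-6,-3,-9)
g: reduced (well bottom): (6,3,9) with a≤c, −a<b≤a
reduced forms (-6, -3, -9) vs (6, 3, 9) ⇒ inequivalent

no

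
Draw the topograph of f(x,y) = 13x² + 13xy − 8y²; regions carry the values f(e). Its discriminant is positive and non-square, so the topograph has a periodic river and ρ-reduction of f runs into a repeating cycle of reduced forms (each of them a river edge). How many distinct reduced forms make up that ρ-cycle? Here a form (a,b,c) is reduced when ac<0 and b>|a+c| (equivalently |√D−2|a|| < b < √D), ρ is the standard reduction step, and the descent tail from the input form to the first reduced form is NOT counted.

D = 585, ⌊√D⌋ = 24
river: ρ → (-8,19,7)
river: ρ → (7,23,-2)
river: ρ → (-2,21,18)
river: ρ → (18,15,-5)
river: ρ → (-5,15,18)
river: ρ → (18,21,-2)
river: ρ → (-2,23,7)
river: ρ → (7,19,-8)
river: ρ → (-8,13,13)
river: ρ → (13,13,-8)
ρ-cycle length = 10 (tail of 0 descent steps not counted)

10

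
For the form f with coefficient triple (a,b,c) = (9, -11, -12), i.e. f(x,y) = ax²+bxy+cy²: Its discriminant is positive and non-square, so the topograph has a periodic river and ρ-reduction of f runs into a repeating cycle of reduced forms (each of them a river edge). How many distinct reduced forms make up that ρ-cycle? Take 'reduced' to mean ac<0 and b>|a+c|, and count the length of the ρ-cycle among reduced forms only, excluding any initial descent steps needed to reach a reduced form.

D = 553, ⌊√D⌋ = 23
descent: ρ → (-12,11,9)  [lands on river]
river: ρ → (9,7,-14)
river: ρ → (-14,21,2)
river: ρ → (2,23,-3)
river: ρ → (-3,19,16)
river: ρ → (16,13,-6)
river: ρ → (-6,23,1)
river: ρ → (1,23,-6)
river: ρ → (-6,13,16)
river: ρ → (16,19,-3)
river: ρ → (-3,23,2)
river: ρ → (2,21,-14)
river: ρ → (-14,7,9)
river: ρ → (9,11,-12)
river: ρ → (-12,13,8)
river: ρ → (8,19,-6)
river: ρ → (-6,17,11)
river: ρ → (11,5,-12)
river: ρ → (-12,19,4)
river: ρ → (4,21,-7)
river: ρ → (-7,21,4)
river: ρ → (4,19,-12)
river: ρ → (-12,5,11)
river: ρ → (11,17,-6)
river: ρ → (-6,19,8)
river: ρ → (8,13,-12)
ρ-cycle length = 26 (tail of 1 descent step not counted)

26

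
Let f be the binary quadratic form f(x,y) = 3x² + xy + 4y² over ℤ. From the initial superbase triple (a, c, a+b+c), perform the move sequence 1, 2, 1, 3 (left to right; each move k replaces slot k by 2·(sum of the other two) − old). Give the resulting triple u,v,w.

start (3,4,8) = (f(1,0),f(0,1),f(1,1))
replace slot 1: 2·(4+8) − 3 = 21 → (21,4,8)
replace slot 2: 2·(21+8) − 4 = 54 → (21,54,8)
replace slot 1: 2·(54+8) − 21 = 103 → (103,54,8)
replace slot 3: 2·(103+54) − 8 = 306 → (103,54,306)

103,54,306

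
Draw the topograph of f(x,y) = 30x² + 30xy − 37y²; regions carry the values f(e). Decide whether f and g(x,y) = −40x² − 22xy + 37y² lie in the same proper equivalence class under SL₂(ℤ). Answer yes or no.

D₁ = 5340, D₂ = 6404
discriminants differ ⇒ not SL₂(ℤ)-equivalent

no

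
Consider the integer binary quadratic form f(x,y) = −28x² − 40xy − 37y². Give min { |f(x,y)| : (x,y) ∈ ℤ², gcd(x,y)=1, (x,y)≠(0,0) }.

translate: b→-16 (≡40 mod 56), so (28,40,37)→(28,-16,25)
flip: (28,-16,25)→(25,16,28)
reduced (well bottom): (25,16,28) with a≤c, −a<b≤a
well minimum |f| = |-25| = 25 (negative-definite)

25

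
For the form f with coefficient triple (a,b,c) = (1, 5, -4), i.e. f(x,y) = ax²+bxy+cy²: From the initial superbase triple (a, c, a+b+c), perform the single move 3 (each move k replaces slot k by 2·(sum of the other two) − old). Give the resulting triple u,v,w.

start (1,-4,2) = (f(1,0),f(0,1),f(1,1))
replace slot 3: 2·(1+(-4)) − 2 = -8 → (1,-4,-8)

1,-4,-8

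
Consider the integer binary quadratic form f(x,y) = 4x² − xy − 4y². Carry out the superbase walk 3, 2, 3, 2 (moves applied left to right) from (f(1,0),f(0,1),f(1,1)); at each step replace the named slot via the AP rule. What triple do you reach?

start (4,-4,-1) = (f(1,0),f(0,1),f(1,1))
replace slot 3: 2·(4+(-4)) − (-1) = 1 → (4,-4,1)
replace slot 2: 2·(4+1) − (-4) = 14 → (4,14,1)
replace slot 3: 2·(4+14) − 1 = 35 → (4,14,35)
replace slot 2: 2·(4+35) − 14 = 64 → (4,64,35)

4,64,35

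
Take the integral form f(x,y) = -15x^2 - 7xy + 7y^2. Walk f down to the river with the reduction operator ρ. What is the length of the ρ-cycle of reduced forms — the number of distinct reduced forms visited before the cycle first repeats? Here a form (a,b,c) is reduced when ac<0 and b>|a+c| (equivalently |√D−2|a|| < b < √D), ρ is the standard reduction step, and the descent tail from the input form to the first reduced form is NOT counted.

D = 469, ⌊√D⌋ = 21
descent: ρ → (7,21,-1)  [lands on river]
river: ρ → (-1,21,7)
ρ-cycle length = 2 (tail of 1 descent step not counted)

2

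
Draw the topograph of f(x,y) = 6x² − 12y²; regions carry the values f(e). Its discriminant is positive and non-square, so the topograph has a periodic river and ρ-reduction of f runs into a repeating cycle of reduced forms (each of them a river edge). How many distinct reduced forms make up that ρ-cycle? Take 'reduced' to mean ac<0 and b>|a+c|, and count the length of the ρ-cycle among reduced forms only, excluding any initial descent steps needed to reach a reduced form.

D = 288, ⌊√D⌋ = 16
descent: ρ → (-12,0,6)
descent: ρ → (6,12,-6)  [lands on river]
river: ρ → (-6,12,6)
ρ-cycle length = 2 (tail of 2 descent steps not counted)

2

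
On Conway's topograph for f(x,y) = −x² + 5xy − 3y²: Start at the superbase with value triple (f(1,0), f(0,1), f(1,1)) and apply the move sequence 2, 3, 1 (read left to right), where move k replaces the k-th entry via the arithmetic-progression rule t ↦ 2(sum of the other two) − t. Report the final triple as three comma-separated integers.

start (-1,-3,1) = (f(1,0),f(0,1),f(1,1))
replace slot 2: 2·((-1)+1) − (-3) = 3 → (-1,3,1)
replace slot 3: 2·((-1)+3) − 1 = 3 → (-1,3,3)
replace slot 1: 2·(3+3) − (-1) = 13 → (13,3,3)

13,3,3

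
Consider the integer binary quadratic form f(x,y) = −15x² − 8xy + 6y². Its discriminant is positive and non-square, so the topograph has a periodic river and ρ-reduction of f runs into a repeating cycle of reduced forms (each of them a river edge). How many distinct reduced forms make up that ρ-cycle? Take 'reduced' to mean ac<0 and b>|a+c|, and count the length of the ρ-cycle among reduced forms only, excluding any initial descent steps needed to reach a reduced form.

D = 424, ⌊√D⌋ = 20
descent: ρ → (6,20,-1)  [lands on river]
river: ρ → (-1,20,6)
river: ρ → (6,16,-7)
river: ρ → (-7,12,10)
river: ρ → (10,8,-9)
river: ρ → (-9,10,9)
river: ρ → (9,8,-10)
river: ρ → (-10,12,7)
river: ρ → (7,16,-6)
river: ρ → (-6,20,1)
river: ρ → (1,20,-6)
river: ρ → (-6,16,7)
river: ρ → (7,12,-10)
river: ρ → (-10,8,9)
river: ρ → (9,10,-9)
river: ρ → (-9,8,10)
river: ρ → (10,12,-7)
river: ρ → (-7,16,6)
ρ-cycle length = 18 (tail of 1 descent step not counted)

18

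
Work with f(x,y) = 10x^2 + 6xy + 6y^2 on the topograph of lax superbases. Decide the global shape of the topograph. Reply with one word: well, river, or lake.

D = b²−4ac = 6² − 4·10·6 = -204
D < 0 ⇒ definite ⇒ every region one sign ⇒ single well

well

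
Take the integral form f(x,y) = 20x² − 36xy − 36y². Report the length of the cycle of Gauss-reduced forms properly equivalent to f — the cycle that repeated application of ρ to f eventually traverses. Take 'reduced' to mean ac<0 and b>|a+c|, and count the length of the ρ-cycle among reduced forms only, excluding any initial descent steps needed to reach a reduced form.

D = 4176, ⌊√D⌋ = 64
descent: ρ → (-36,36,20)  [lands on river]
river: ρ → (20,44,-28)
river: ρ → (-28,12,36)
river: ρ → (36,60,-4)
river: ρ → (-4,60,36)
river: ρ → (36,12,-28)
river: ρ → (-28,44,20)
river: ρ → (20,36,-36)
ρ-cycle length = 8 (tail of 1 descent step not counted)

8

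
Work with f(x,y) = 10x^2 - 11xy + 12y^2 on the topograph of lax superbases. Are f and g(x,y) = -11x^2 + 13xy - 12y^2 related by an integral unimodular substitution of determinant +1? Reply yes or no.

D₁ = -359, D₂ = -359
f: translate: b→9 (≡-11 mod 20), so (10,-11,12)→(10,9,11)
f: reduced (well bottom): (10,9,11) with a≤c, −a<b≤a
g is negative-definite; reduce −g:
−g: translate: b→9 (≡-13 mod 22), so (11,-13,12)→(11,9,10)
−g: flip: (11,9,10)→(10,-9,11)
−g: reduced (well bottom): (10,-9,11) with a≤c, −a<b≤a
flip sign back: reduced form of g is (-10,9,-11)
reduced forms (10, 9, 11) vs (-10, 9, -11) ⇒ inequivalent

no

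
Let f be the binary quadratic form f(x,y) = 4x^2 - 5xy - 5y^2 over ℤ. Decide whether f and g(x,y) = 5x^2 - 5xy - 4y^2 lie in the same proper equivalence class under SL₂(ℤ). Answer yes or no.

D₁ = 105, D₂ = 105
river cycle of f (length 6): (-5, 5, 4), (4, 3, -6), (-6, 9, 1), (1, 9, -6), (-6, 3, 4), (4, 5, -5)
river cycle of g (length 6): (-4, 5, 5), (5, 5, -4), (-4, 3, 6), (6, 9, -1), (-1, 9, 6), (6, 3, -4)
cycles differ ⇒ inequivalent

no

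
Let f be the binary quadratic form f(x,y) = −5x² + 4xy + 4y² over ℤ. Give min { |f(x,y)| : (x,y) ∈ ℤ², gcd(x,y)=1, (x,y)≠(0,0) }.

river: ρ → (4,4,-5)
river: ρ → (-5,6,3)
river: ρ → (3,6,-5)
river: ρ → (-5,4,4)
closes: descent 0, river 4
min |a| on river = 3

3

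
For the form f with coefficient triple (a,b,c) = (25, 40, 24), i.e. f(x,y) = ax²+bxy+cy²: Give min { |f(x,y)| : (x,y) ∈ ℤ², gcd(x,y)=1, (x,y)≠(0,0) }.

translate: b→-10 (≡40 mod 50), so (25,40,24)→(25,-10,9)
flip: (25,-10,9)→(9,10,25)
translate: b→-8 (≡10 mod 18), so (9,10,25)→(9,-8,24)
reduced (well bottom): (9,-8,24) with a≤c, −a<b≤a
well minimum = a = 9

9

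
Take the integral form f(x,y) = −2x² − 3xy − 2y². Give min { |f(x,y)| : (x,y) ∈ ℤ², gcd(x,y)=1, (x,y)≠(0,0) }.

translate: b→-1 (≡3 mod 4), so (2,3,2)→(2,-1,1)
flip: (2,-1,1)→(1,1,2)
reduced (well bottom): (1,1,2) with a≤c, −a<b≤a
well minimum |f| = |-1| = 1 (negative-definite)

1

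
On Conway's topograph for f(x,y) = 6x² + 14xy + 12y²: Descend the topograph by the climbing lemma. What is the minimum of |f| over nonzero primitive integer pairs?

translate: b→2 (≡14 mod 12), so (6,14,12)→(6,2,4)
flip: (6,2,4)→(4,-2,6)
reduced (well bottom): (4,-2,6) with a≤c, −a<b≤a
well minimum = a = 4

4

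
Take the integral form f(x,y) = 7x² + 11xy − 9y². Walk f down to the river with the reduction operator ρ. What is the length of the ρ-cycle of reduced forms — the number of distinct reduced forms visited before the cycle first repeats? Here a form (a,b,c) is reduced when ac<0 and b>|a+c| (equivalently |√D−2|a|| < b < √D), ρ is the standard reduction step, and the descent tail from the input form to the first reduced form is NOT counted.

D = 373, ⌊√D⌋ = 19
river: ρ → (-9,7,9)
river: ρ → (9,11,-7)
river: ρ → (-7,17,3)
river: ρ → (3,19,-1)
river: ρ → (-1,19,3)
river: ρ → (3,17,-7)
river: ρ → (-7,11,9)
river: ρ → (9,7,-9)
river: ρ → (-9,11,7)
river: ρ → (7,17,-3)
river: ρ → (-3,19,1)
river: ρ → (1,19,-3)
river: ρ → (-3,17,7)
river: ρ → (7,11,-9)
ρ-cycle length = 14 (tail of 0 descent steps not counted)

14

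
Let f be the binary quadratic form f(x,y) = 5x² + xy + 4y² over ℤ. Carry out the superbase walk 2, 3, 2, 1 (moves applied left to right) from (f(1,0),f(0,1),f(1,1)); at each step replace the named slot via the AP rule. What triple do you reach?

start (5,4,10) = (f(1,0),f(0,1),f(1,1))
replace slot 2: 2·(5+10) − 4 = 26 → (5,26,10)
replace slot 3: 2·(5+26) − 10 = 52 → (5,26,52)
replace slot 2: 2·(5+52) − 26 = 88 → (5,88,52)
replace slot 1: 2·(88+52) − 5 = 275 → (275,88,52)

275,88,52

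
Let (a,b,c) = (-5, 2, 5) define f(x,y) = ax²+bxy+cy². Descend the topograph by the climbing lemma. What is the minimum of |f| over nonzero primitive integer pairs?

river: ρ → (5,8,-2)
river: ρ → (-2,8,5)
river: ρ → (5,2,-5)
river: ρ → (-5,8,2)
river: ρ → (2,8,-5)
river: ρ → (-5,2,5)
closes: descent 0, river 6
min |a| on river = 2

2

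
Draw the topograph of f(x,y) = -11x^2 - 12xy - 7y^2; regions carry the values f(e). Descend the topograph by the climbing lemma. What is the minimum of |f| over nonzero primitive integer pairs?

translate: b→-10 (≡12 mod 22), so (11,12,7)→(11,-10,6)
flip: (11,-10,6)→(6,10,11)
translate: b→-2 (≡10 mod 12), so (6,10,11)→(6,-2,7)
reduced (well bottom): (6,-2,7) with a≤c, −a<b≤a
well minimum |f| = |-6| = 6 (negative-definite)

6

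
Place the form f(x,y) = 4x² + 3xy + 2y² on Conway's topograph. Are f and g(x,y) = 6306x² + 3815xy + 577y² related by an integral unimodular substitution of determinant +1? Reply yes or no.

D₁ = -23, D₂ = -23
f: flip: (4,3,2)→(2,-3,4)
f: translate: b→1 (≡-3 mod 4), so (2,-3,4)→(2,1,3)
f: reduced (well bottom): (2,1,3) with a≤c, −a<b≤a
g: flip: (6306,3815,577)→(577,-3815,6306)
g: translate: b→-353 (≡-3815 mod 1154), so (577,-3815,6306)→(577,-353,54)
g: flip: (577,-353,54)→(54,353,577)
g: translate: b→29 (≡353 mod 108), so (54,353,577)→(54,29,4)
g: flip: (54,29,4)→(4,-29,54)
g: translate: b→3 (≡-29 mod 8), so (4,-29,54)→(4,3,2)
g: flip: (4,3,2)→(2,-3,4)
g: translate: b→1 (≡-3 mod 4), so (2,-3,4)→(2,1,3)
g: reduced (well bottom): (2,1,3) with a≤c, −a<b≤a
reduced forms (2, 1, 3) vs (2, 1, 3) ⇒ equivalent

yes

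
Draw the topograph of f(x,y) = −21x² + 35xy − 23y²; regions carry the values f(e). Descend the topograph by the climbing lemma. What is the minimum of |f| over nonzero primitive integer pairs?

translate: b→7 (≡-35 mod 42), so (21,-35,23)→(21,7,9)
flip: (21,7,9)→(9,-7,21)
reduced (well bottom): (9,-7,21) with a≤c, −a<b≤a
well minimum |f| = |-9| = 9 (negative-definite)

9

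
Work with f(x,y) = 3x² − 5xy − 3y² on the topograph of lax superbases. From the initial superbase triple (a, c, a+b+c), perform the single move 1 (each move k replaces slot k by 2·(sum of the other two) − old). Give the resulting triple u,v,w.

start (3,-3,-5) = (f(1,0),f(0,1),f(1,1))
replace slot 1: 2·((-3)+(-5)) − 3 = -19 → (-19,-3,-5)

-19,-3,-5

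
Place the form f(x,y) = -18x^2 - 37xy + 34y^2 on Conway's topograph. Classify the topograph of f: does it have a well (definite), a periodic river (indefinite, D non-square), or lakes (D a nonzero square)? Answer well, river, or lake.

D = b²−4ac = (-37)² − 4·(-18)·34 = 3817
D > 0 non-square ⇒ indefinite ⇒ periodic river

river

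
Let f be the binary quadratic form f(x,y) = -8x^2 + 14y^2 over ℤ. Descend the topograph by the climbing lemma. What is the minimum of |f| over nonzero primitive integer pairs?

descent: ρ → (14,0,-8)
descent: ρ → (-8,16,6)  [lands on river]
river: ρ → (6,20,-2)
river: ρ → (-2,20,6)
river: ρ → (6,16,-8)
closes: descent 2, river 4
min |a| on river = 2

2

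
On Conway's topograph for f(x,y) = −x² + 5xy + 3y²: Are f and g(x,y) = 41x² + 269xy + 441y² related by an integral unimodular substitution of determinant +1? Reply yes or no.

D₁ = 37, D₂ = 37
river cycle of f (length 6): (3, 1, -3), (-3, 5, 1), (1, 5, -3), (-3, 1, 3), (3, 5, -1), (-1, 5, 3)
river cycle of g (length 6): (3, 1, -3), (-3, 5, 1), (1, 5, -3), (-3, 1, 3), (3, 5, -1), (-1, 5, 3)
cycles coincide ⇒ equivalent

yes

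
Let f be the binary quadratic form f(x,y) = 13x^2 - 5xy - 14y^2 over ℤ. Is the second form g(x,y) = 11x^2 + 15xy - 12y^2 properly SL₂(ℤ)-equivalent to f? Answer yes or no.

D₁ = 753, D₂ = 753
river cycle of f (length 24): (-14, 5, 13), (13, 21, -6), (-6, 27, 1), (1, 27, -6), (-6, 21, 13), (13, 5, -14), (-14, 23, 4), (4, 25, -8), (-8, 23, 7), (7, 19, -14), … (14 more)
river cycle of g (length 24): (-12, 9, 14), (14, 19, -7), (-7, 23, 8), (8, 25, -4), (-4, 23, 14), (14, 5, -13), (-13, 21, 6), (6, 27, -1), (-1, 27, 6), (6, 21, -13), … (14 more)
cycles differ ⇒ inequivalent

no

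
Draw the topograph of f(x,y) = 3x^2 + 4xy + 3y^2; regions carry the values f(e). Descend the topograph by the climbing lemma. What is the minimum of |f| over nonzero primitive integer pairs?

translate: b→-2 (≡4 mod 6), so (3,4,3)→(3,-2,2)
flip: (3,-2,2)→(2,2,3)
reduced (well bottom): (2,2,3) with a≤c, −a<b≤a
well minimum = a = 2

2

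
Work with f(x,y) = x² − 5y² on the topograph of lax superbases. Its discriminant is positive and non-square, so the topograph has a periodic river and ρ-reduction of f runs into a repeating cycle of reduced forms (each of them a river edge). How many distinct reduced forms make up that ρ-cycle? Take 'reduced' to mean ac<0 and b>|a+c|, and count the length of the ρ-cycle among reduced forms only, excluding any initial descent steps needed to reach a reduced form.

D = 20, ⌊√D⌋ = 4
descent: ρ → (-5,0,1)
descent: ρ → (1,4,-1)  [lands on river]
river: ρ → (-1,4,1)
ρ-cycle length = 2 (tail of 2 descent steps not counted)

2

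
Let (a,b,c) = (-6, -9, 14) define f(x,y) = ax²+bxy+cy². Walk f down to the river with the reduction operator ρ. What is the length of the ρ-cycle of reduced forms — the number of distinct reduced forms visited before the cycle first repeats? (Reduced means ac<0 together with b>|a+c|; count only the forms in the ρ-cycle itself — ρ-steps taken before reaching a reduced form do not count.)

D = 417, ⌊√D⌋ = 20
descent: ρ → (14,9,-6)  [lands on river]
river: ρ → (-6,15,8)
river: ρ → (8,17,-4)
river: ρ → (-4,15,12)
river: ρ → (12,9,-7)
river: ρ → (-7,19,2)
river: ρ → (2,17,-16)
river: ρ → (-16,15,3)
river: ρ → (3,15,-16)
river: ρ → (-16,17,2)
river: ρ → (2,19,-7)
river: ρ → (-7,9,12)
river: ρ → (12,15,-4)
river: ρ → (-4,17,8)
river: ρ → (8,15,-6)
river: ρ → (-6,9,14)
river: ρ → (14,19,-1)
river: ρ → (-1,19,14)
ρ-cycle length = 18 (tail of 1 descent step not counted)

18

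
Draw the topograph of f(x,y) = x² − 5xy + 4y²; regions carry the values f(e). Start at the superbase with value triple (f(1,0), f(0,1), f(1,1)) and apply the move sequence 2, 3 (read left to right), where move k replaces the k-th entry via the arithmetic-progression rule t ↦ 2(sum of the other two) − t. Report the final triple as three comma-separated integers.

start (1,4,0) = (f(1,0),f(0,1),f(1,1))
replace slot 2: 2·(1+0) − 4 = -2 → (1,-2,0)
replace slot 3: 2·(1+(-2)) − 0 = -2 → (1,-2,-2)

1,-2,-2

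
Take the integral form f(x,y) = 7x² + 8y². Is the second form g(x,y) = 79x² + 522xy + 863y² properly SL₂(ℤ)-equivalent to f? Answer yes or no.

D₁ = -224, D₂ = -224
f: reduced (well bottom): (7,0,8) with a≤c, −a<b≤a
g: translate: b→48 (≡522 mod 158), so (79,522,863)→(79,48,8)
g: flip: (79,48,8)→(8,-48,79)
g: translate: b→0 (≡-48 mod 16), so (8,-48,79)→(8,0,7)
g: flip: (8,0,7)→(7,0,8)
g: reduced (well bottom): (7,0,8) with a≤c, −a<b≤a
reduced forms (7, 0, 8) vs (7, 0, 8) ⇒ equivalent

yes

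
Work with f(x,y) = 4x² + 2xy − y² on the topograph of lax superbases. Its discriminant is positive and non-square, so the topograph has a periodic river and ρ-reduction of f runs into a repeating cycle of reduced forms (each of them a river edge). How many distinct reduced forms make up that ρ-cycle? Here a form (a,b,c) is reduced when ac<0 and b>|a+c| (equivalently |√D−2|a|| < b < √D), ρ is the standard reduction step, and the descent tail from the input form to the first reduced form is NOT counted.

D = 20, ⌊√D⌋ = 4
descent: ρ → (-1,4,1)  [lands on river]
river: ρ → (1,4,-1)
ρ-cycle length = 2 (tail of 1 descent step not counted)

2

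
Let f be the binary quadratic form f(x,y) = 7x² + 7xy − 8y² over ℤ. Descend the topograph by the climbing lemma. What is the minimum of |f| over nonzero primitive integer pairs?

river: ρ → (-8,9,6)
river: ρ → (6,15,-2)
river: ρ → (-2,13,13)
river: ρ → (13,13,-2)
river: ρ → (-2,15,6)
river: ρ → (6,9,-8)
river: ρ → (-8,7,7)
river: ρ → (7,7,-8)
closes: descent 0, river 8
min |a| on river = 2

2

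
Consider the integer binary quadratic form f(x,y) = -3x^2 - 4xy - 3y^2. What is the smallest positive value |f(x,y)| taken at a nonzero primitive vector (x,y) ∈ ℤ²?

translate: b→-2 (≡4 mod 6), so (3,4,3)→(3,-2,2)
flip: (3,-2,2)→(2,2,3)
reduced (well bottom): (2,2,3) with a≤c, −a<b≤a
well minimum |f| = |-2| = 2 (negative-definite)

2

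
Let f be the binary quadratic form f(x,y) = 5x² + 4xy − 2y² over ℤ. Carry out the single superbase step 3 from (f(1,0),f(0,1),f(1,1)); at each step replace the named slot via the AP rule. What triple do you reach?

start (5,-2,7) = (f(1,0),f(0,1),f(1,1))
replace slot 3: 2·(5+(-2)) − 7 = -1 → (5,-2,-1)

5,-2,-1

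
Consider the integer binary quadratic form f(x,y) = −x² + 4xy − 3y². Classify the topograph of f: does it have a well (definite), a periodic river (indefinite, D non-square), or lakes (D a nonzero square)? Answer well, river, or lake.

D = b²−4ac = 4² − 4·(-1)·(-3) = 4
D = 2² is a perfect square ⇒ form factors over ℤ ⇒ lakes

lake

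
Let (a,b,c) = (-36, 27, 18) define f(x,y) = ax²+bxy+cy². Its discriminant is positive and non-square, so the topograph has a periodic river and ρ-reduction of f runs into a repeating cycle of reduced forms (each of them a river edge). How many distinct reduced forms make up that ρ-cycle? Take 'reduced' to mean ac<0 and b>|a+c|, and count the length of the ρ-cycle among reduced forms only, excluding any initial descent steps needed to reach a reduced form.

D = 3321, ⌊√D⌋ = 57
river: ρ → (18,45,-18)
river: ρ → (-18,27,36)
river: ρ → (36,45,-9)
river: ρ → (-9,45,36)
river: ρ → (36,27,-18)
river: ρ → (-18,45,18)
river: ρ → (18,27,-36)
river: ρ → (-36,45,9)
river: ρ → (9,45,-36)
river: ρ → (-36,27,18)
ρ-cycle length = 10 (tail of 0 descent steps not counted)

10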